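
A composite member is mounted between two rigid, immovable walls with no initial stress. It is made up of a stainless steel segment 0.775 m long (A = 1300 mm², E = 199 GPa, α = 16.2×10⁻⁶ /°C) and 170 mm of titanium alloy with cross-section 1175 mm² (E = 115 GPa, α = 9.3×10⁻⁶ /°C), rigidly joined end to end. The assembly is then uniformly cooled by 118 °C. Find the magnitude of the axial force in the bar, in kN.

P ≈ 392 kN (tensile)

Free thermal contraction of the whole bar: Σ αᵢΔT Lᵢ = 16.2×10⁻⁶×118×775 + 9.3×10⁻⁶×118×170 = 1.668 mm.
The rigid supports impose zero overall length change; the single axial force P common to all segments must satisfy P Σ Lᵢ/(AᵢEᵢ) = δ_free.
Σ Lᵢ/(AᵢEᵢ) = 775/(1300×199×10³) + 170/(1175×115×10³) = 4.254×10⁻⁶ mm/N.
Hence P = δ_free / Σ(L/AE) = 1.668/4.254×10⁻⁶ = 392.1 kN (tensile).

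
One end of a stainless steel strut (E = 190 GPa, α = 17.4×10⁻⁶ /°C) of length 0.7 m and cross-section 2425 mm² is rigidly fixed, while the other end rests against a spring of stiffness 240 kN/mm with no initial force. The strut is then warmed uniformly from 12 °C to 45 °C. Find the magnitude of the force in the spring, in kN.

The unrestrained thermal change is αΔT L = 17.4×10⁻⁶ × 33 × 700 = 0.4019 mm.
Let P be the compressive force at the spring. The strut shortens elastically by PL/(AE) and the spring compresses by P/k; together these equal δ_free.
So P = δ_free / [L/(AE) + 1/k] = 0.4019 / [ 700/(2425×190×10³) + 1/(240×10³) ].
P = 0.4019 / 5.686×10⁻⁶ = 70690 N.

P ≈ 70.7 kN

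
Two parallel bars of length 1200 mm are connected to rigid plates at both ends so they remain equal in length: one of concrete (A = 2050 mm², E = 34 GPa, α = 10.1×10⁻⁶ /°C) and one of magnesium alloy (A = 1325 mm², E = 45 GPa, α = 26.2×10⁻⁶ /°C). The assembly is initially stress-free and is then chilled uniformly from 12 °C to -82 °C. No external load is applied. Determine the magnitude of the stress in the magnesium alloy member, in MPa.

σ ≈ 36.7 MPa (tensile)

Both members must finish at the same length. With the larger α, the magnesium alloy tends to over-contract; the plates restrain it, putting the magnesium alloy in tension and the concrete in compression. With no external load the two internal forces are equal and opposite, magnitude P.
Compatibility of the two members (thermal + elastic change equal): (α₁ − α₂)ΔT = P·[1/(A₁E₁) + 1/(A₂E₂)].
|α₁ − α₂|·ΔT = 16.1×10⁻⁶ × 94 = 0.001513.
1/(A₁E₁) + 1/(A₂E₂) = 1/(2050×34×10³) + 1/(1325×45×10³) = 3.112×10⁻⁸ N⁻¹.
So P = 0.001513 / 3.112×10⁻⁸ = 48.63 kN.
σ_{magnesium alloy} = P/A₂ = 48630/1325 = 36.7 MPa, tensile.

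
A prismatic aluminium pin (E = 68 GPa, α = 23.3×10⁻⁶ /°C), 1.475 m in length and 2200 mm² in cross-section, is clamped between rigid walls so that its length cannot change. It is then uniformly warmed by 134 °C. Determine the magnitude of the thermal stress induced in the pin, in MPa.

σ ≈ 212 MPa (compressive)

Because both ends are immovable the net strain is zero, and the suppressed thermal strain is αΔT = 23.3×10⁻⁶ × 134 = 3122.2×10⁻⁶.
σ = EαΔT = 68×10³ × 23.3×10⁻⁶ × 134 = 212.3 MPa (compressive; the pin is trying to expand).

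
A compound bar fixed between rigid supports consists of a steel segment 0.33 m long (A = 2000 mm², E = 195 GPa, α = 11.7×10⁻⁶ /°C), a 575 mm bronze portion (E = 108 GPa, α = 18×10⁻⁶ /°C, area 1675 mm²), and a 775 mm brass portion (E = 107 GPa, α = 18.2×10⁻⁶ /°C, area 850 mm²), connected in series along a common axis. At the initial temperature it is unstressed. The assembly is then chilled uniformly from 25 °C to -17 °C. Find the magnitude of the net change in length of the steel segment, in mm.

|ΔL| ≈ 0.082 mm

If the supports were absent, the total length change would be Σ αᵢΔT Lᵢ = 11.7×10⁻⁶×42×330 + 18×10⁻⁶×42×575 + 18.2×10⁻⁶×42×775 = 1.189 mm.
Since the ends are fixed, an axial force P builds up, equal in every segment, with P · Σ Lᵢ/(AᵢEᵢ) = δ_free.
Σ Lᵢ/(AᵢEᵢ) = 330/(2000×195×10³) + 575/(1675×108×10³) + 775/(850×107×10³) = 1.255×10⁻⁵ mm/N.
P = 1.189 / 1.255×10⁻⁵ = 94790 N = 94.79 kN, tensile.
For the steel segment, free thermal change = 11.7×10⁻⁶×42×330 = 0.1622 mm and elastic change from P = 94790×330/(2000×195×10³) = 0.08021 mm; these oppose, so the net change is 0.082 mm (segment shortens).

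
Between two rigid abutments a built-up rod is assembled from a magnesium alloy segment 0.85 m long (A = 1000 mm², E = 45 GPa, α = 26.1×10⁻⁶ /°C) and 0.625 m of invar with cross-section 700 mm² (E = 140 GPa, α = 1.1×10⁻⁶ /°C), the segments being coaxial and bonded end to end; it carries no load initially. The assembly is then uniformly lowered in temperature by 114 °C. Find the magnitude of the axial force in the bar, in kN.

P ≈ 103 kN (tensile)

If the supports were absent, the total length change would be Σ αᵢΔT Lᵢ = 26.1×10⁻⁶×114×850 + 1.1×10⁻⁶×114×625 = 2.607 mm.
Since the ends are fixed, an axial force P builds up, equal in every segment, with P · Σ Lᵢ/(AᵢEᵢ) = δ_free.
The series flexibility is Σ Lᵢ/(AᵢEᵢ) = 850/(1000×45×10³) + 625/(700×140×10³) = 2.527×10⁻⁵ mm/N.
Hence P = δ_free / Σ(L/AE) = 2.607/2.527×10⁻⁵ = 103.2 kN (tensile).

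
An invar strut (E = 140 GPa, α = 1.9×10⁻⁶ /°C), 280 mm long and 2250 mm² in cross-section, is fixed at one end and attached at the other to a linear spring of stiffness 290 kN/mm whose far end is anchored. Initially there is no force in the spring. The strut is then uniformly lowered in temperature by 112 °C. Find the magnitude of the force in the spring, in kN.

P ≈ 13.7 kN

If the spring were absent the strut would shorten by αΔT L = 1.9×10⁻⁶ × 112 × 280 = 0.05958 mm.
With a force P in the spring, the elastic change of the strut is PL/(AE) and that of the spring is P/k; compatibility requires their sum to equal δ_free.
P [ L/(AE) + 1/k ] = δ_free → P [ 280/(2250×140×10³) + 1/(290×10³) ] = 0.05958.
P = 0.05958 / 4.337×10⁻⁶ = 13740 N.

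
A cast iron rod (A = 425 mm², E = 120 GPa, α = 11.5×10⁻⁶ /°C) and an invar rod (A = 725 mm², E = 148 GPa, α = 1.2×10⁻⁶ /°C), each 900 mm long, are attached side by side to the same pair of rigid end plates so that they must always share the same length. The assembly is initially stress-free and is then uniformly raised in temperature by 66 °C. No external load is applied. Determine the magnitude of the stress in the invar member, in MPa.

σ ≈ 32.4 MPa (tensile)

Equilibrium of a rigid end plate with no external load gives equal and opposite internal forces ±P in the two members. Since α_{cast iron} > α_{invar}, heating drives the cast iron into compression and the invar into tension.
Setting the final lengths equal and cancelling L: (α₁ − α₂)ΔT = P/(A₁E₁) + P/(A₂E₂).
|α₁ − α₂|·ΔT = 10.3×10⁻⁶ × 66 = 0.0006798.
1/(A₁E₁) + 1/(A₂E₂) = 1/(425×120×10³) + 1/(725×148×10³) = 2.893×10⁻⁸ N⁻¹.
So P = 0.0006798 / 2.893×10⁻⁸ = 23.5 kN.
σ_{invar} = P/A₂ = 23500/725 = 32.41 MPa, tensile.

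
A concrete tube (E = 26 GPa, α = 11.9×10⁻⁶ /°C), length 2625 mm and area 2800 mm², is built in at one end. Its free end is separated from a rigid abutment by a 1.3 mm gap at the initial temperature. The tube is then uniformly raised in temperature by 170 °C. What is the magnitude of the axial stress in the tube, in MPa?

σ ≈ 39.7 MPa (compressive)

Free thermal elongation = αΔT L = 11.9×10⁻⁶ × 170 × 2625 = 5.31 mm.
After closing the 1.3 mm clearance, 5.31 − 1.3 = 4.01 mm of expansion remains to be suppressed by the wall.
That suppressed elongation corresponds to σ = E·Δ/L = 26×10³ × 4.01/2625 = 39.72 MPa.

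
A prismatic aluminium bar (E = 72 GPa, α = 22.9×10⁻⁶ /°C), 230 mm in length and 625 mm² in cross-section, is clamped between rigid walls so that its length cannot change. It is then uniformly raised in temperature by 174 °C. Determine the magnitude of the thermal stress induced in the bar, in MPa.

σ ≈ 287 MPa (compressive)

The supports are rigid, so the total axial strain is zero. The restrained thermal strain is ε = αΔT = 22.9×10⁻⁶ × 174 = 3984.6×10⁻⁶.
σ = EαΔT = 72×10³ × 22.9×10⁻⁶ × 174 = 286.9 MPa (compressive; the bar is trying to expand).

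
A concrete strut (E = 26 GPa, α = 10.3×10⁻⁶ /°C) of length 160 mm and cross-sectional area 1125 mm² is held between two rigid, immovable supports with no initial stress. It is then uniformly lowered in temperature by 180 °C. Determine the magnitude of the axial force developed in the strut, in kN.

P ≈ 54.2 kN (tensile)

With zero net strain, σ = E·αΔT = 26 GPa × 10.3×10⁻⁶ × 180 = 48.2 MPa.
Then P = σA = 48.2 × 1125 mm² = 54.23 kN, tensile.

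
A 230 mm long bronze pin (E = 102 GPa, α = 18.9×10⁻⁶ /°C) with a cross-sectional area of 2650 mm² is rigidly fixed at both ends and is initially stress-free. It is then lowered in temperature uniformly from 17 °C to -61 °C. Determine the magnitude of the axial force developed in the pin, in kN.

The ends cannot move, so σ = EαΔT = 102×10³ × 18.9×10⁻⁶ × 78 = 150.4 MPa.
Then P = σA = 150.4 × 2650 mm² = 398.5 kN, tensile.

P ≈ 398 kN (tensile)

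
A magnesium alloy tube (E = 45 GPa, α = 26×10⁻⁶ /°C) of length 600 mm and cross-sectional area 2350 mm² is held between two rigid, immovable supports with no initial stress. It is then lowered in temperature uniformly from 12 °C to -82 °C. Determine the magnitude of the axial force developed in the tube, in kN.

Full restraint means ε = 0, so the stress is σ = EαΔT = 45×10³ × 26×10⁻⁶ × 94 = 110 MPa.
Then P = σA = 110 × 2350 mm² = 258.5 kN, tensile.

P ≈ 258 kN (tensile)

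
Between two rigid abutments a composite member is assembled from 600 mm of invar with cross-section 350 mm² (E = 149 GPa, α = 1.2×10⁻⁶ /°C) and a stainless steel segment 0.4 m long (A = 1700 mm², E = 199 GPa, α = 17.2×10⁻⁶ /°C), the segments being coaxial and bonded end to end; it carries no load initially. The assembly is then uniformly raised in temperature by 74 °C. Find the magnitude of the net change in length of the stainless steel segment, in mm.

If the supports were absent, the total length change would be Σ αᵢΔT Lᵢ = 1.2×10⁻⁶×74×600 + 17.2×10⁻⁶×74×400 = 0.5624 mm.
Since the ends are fixed, an axial force P builds up, equal in every segment, with P · Σ Lᵢ/(AᵢEᵢ) = δ_free.
The series flexibility is Σ Lᵢ/(AᵢEᵢ) = 600/(350×149×10³) + 400/(1700×199×10³) = 1.269×10⁻⁵ mm/N.
P = 0.5624 / 1.269×10⁻⁵ = 44330 N = 44.33 kN, compressive.
For the stainless steel segment, free thermal change = 17.2×10⁻⁶×74×400 = 0.5091 mm and elastic change from P = 44330×400/(1700×199×10³) = 0.05241 mm; these oppose, so the net change is 0.457 mm (segment lengthens).

|ΔL| ≈ 0.457 mm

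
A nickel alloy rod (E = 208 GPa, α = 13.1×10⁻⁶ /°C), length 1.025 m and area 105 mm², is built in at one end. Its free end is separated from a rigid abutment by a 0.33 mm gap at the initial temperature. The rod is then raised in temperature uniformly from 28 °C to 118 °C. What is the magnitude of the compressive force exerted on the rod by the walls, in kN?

P ≈ 18.7 kN

Free thermal elongation = αΔT L = 13.1×10⁻⁶ × 90 × 1025 = 1.208 mm.
This exceeds the 0.33 mm gap, so the wall pushes back. The portion of expansion that must be recovered elastically is δ_free − gap = 1.208 − 0.33 = 0.8785 mm.
That suppressed elongation corresponds to σ = E·Δ/L = 208×10³ × 0.8785/1025 = 178.3 MPa.
Force on the wall = σA = 178.3 × 105 mm² = 18.72 kN.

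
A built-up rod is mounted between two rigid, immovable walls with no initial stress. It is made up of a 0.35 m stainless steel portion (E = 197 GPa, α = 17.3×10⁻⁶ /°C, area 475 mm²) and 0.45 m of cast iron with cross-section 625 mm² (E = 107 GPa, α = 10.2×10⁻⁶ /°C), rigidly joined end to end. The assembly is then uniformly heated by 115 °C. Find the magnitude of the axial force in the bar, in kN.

P ≈ 117 kN (compressive)

With the walls removed the bar would change length by δ_free = Σ αᵢΔT Lᵢ = 17.3×10⁻⁶×115×350 + 10.2×10⁻⁶×115×450 = 1.224 mm.
The rigid supports impose zero overall length change; the single axial force P common to all segments must satisfy P Σ Lᵢ/(AᵢEᵢ) = δ_free.
The series flexibility is Σ Lᵢ/(AᵢEᵢ) = 350/(475×197×10³) + 450/(625×107×10³) = 1.047×10⁻⁵ mm/N.
So P = 1.224 / 1.047×10⁻⁵ = 116.9 kN, compressive.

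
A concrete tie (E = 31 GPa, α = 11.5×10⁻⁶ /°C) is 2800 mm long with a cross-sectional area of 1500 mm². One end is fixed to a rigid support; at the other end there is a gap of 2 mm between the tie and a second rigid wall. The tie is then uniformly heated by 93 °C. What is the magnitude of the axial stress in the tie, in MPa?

σ ≈ 11 MPa (compressive)

Unrestrained expansion: δ_free = αΔT L = 11.5×10⁻⁶ × 93 × 2800 = 2.995 mm.
The gap closes (δ_free > 2 mm) and the wall then resists a further 2.995 − 2 = 0.9946 mm of expansion.
So σ = E(δ_free − g)/L = 31×10³ × 0.9946/2800 = 11.01 MPa.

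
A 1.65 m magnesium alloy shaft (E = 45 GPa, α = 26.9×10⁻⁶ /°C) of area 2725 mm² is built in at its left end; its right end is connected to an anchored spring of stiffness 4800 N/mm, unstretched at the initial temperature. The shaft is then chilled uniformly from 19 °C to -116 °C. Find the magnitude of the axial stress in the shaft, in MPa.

Free thermal contraction: δ_free = αΔT L = 26.9×10⁻⁶ × 135 × 1650 = 5.992 mm.
With a force P in the spring, the elastic change of the shaft is PL/(AE) and that of the spring is P/k; compatibility requires their sum to equal δ_free.
So P = δ_free / [L/(AE) + 1/k] = 5.992 / [ 1650/(2725×45×10³) + 1/(4800) ].
P = 5.992 / 0.0002218 = 27020 N.
σ = P/A = 27020/2725 = 9.914 MPa.

σ ≈ 9.91 MPa (tensile)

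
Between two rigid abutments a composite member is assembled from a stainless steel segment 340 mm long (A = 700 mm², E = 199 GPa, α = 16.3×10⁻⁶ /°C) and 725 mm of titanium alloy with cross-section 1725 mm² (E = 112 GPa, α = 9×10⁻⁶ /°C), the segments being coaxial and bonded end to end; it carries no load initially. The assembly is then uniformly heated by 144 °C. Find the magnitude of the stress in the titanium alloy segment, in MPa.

σ ≈ 163 MPa (compressive)

If the supports were absent, the total length change would be Σ αᵢΔT Lᵢ = 16.3×10⁻⁶×144×340 + 9×10⁻⁶×144×725 = 1.738 mm.
The rigid supports impose zero overall length change; the single axial force P common to all segments must satisfy P Σ Lᵢ/(AᵢEᵢ) = δ_free.
Σ Lᵢ/(AᵢEᵢ) = 340/(700×199×10³) + 725/(1725×112×10³) = 6.193×10⁻⁶ mm/N.
Hence P = δ_free / Σ(L/AE) = 1.738/6.193×10⁻⁶ = 280.6 kN (compressive).
σ_{titanium alloy} = P / A = 280600 / 1725 = 162.6 MPa.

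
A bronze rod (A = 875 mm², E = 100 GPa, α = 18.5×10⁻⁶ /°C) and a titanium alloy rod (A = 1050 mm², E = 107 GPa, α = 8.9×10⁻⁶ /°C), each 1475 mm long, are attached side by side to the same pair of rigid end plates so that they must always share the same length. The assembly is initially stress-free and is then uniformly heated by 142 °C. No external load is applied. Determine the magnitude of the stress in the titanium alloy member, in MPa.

Both members must finish at the same length. With the larger α, the bronze tends to over-expand; the plates restrain it, putting the bronze in compression and the titanium alloy in tension. With no external load the two internal forces are equal and opposite, magnitude P.
Setting the final lengths equal and cancelling L: (α₁ − α₂)ΔT = P/(A₁E₁) + P/(A₂E₂).
|α₁ − α₂|·ΔT = 9.6×10⁻⁶ × 142 = 0.001363.
1/(A₁E₁) + 1/(A₂E₂) = 1/(875×100×10³) + 1/(1050×107×10³) = 2.033×10⁻⁸ N⁻¹.
P = 0.001363 / 2.033×10⁻⁸ = 67060 N = 67.06 kN.
σ_{titanium alloy} = P/A₂ = 67060/1050 = 63.86 MPa, tensile.

σ ≈ 63.9 MPa (tensile)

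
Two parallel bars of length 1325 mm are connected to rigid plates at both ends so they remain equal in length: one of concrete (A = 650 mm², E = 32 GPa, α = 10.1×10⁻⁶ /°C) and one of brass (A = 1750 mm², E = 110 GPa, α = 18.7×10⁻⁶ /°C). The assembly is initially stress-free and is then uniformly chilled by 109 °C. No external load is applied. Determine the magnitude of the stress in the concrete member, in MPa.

σ ≈ 27.1 MPa (compressive)

Equilibrium of a rigid end plate with no external load gives equal and opposite internal forces ±P in the two members. Since α_{brass} > α_{concrete}, cooling drives the brass into tension and the concrete into compression.
Compatibility of the two members (thermal + elastic change equal): (α₁ − α₂)ΔT = P·[1/(A₁E₁) + 1/(A₂E₂)].
|α₁ − α₂|·ΔT = 8.6×10⁻⁶ × 109 = 0.0009374.
1/(A₁E₁) + 1/(A₂E₂) = 1/(650×32×10³) + 1/(1750×110×10³) = 5.327×10⁻⁸ N⁻¹.
P = 0.0009374 / 5.327×10⁻⁸ = 17600 N = 17.6 kN.
σ_{concrete} = P/A₁ = 17600/650 = 27.07 MPa, compressive.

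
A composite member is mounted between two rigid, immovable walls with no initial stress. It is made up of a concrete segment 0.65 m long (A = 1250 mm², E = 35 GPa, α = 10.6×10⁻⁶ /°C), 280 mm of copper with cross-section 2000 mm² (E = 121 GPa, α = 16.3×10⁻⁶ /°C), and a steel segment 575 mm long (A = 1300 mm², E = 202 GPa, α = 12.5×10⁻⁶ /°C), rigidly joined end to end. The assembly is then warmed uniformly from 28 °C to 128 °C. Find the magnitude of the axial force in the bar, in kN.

P ≈ 102 kN (compressive)

Free thermal expansion of the whole bar: Σ αᵢΔT Lᵢ = 10.6×10⁻⁶×100×650 + 16.3×10⁻⁶×100×280 + 12.5×10⁻⁶×100×575 = 1.864 mm.
The rigid supports impose zero overall length change; the single axial force P common to all segments must satisfy P Σ Lᵢ/(AᵢEᵢ) = δ_free.
The series flexibility is Σ Lᵢ/(AᵢEᵢ) = 650/(1250×35×10³) + 280/(2000×121×10³) + 575/(1300×202×10³) = 1.82×10⁻⁵ mm/N.
P = 1.864 / 1.82×10⁻⁵ = 102400 N = 102.4 kN, compressive.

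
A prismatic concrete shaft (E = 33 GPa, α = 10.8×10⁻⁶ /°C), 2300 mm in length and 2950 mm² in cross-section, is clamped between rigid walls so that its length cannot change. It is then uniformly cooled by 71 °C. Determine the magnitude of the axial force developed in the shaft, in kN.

P ≈ 74.6 kN (tensile)

The ends cannot move, so σ = EαΔT = 33×10³ × 10.8×10⁻⁶ × 71 = 25.3 MPa.
Then P = σA = 25.3 × 2950 mm² = 74.65 kN, tensile.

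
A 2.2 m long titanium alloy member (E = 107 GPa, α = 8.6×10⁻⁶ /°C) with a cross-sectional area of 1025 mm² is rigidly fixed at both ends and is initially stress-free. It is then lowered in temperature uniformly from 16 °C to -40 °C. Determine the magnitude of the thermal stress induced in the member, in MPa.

σ ≈ 51.5 MPa (tensile)

Because both ends are immovable the net strain is zero, and the suppressed thermal strain is αΔT = 8.6×10⁻⁶ × 56 = 481.6×10⁻⁶.
σ = EαΔT = 107×10³ × 8.6×10⁻⁶ × 56 = 51.53 MPa (tensile; the member is trying to contract).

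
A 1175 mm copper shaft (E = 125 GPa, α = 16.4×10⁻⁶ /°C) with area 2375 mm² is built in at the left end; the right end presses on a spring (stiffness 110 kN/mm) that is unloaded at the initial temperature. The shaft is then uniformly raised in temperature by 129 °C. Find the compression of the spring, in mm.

Free thermal expansion: δ_free = αΔT L = 16.4×10⁻⁶ × 129 × 1175 = 2.486 mm.
With a force P in the spring, the elastic change of the shaft is PL/(AE) and that of the spring is P/k; compatibility requires their sum to equal δ_free.
So P = δ_free / [L/(AE) + 1/k] = 2.486 / [ 1175/(2375×125×10³) + 1/(110×10³) ].
P = 2.486 / 1.305×10⁻⁵ = 190500 N.
Spring compression = P/k = 190500/(110×10³) = 1.732 mm.

δ ≈ 1.73 mm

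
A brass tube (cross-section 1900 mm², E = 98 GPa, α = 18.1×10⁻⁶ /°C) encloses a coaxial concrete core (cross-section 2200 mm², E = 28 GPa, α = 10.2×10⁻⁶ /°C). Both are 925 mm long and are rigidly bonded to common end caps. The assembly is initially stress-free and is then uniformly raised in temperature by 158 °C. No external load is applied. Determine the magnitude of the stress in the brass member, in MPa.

Both members must finish at the same length. With the larger α, the brass tends to over-expand; the plates restrain it, putting the brass in compression and the concrete in tension. With no external load the two internal forces are equal and opposite, magnitude P.
Equating the net (thermal + elastic) strains gives |α₁ − α₂|·ΔT = P·[1/(A₁E₁) + 1/(A₂E₂)].
|α₁ − α₂|·ΔT = 7.9×10⁻⁶ × 158 = 0.001248.
1/(A₁E₁) + 1/(A₂E₂) = 1/(1900×98×10³) + 1/(2200×28×10³) = 2.16×10⁻⁸ N⁻¹.
So P = 0.001248 / 2.16×10⁻⁸ = 57.78 kN.
σ_{brass} = P/A₁ = 57780/1900 = 30.41 MPa, compressive.

σ ≈ 30.4 MPa (compressive)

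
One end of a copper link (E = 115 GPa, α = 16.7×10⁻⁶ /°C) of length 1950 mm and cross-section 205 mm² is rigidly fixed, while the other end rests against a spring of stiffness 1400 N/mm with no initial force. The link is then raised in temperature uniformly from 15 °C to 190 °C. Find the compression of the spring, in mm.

If the spring were absent the link would lengthen by αΔT L = 16.7×10⁻⁶ × 175 × 1950 = 5.699 mm.
With a force P in the spring, the elastic change of the link is PL/(AE) and that of the spring is P/k; compatibility requires their sum to equal δ_free.
P [ L/(AE) + 1/k ] = δ_free → P [ 1950/(205×115×10³) + 1/(1400) ] = 5.699.
P = 5.699 / 0.000797 = 7150 N.
Spring compression = P/k = 7150/(1400) = 5.107 mm.

δ ≈ 5.11 mm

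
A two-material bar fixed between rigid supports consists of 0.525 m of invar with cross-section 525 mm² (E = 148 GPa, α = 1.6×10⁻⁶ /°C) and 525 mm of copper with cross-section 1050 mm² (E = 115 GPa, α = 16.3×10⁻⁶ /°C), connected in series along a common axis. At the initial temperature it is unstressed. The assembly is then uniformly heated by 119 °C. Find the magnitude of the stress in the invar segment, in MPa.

With the walls removed the bar would change length by δ_free = Σ αᵢΔT Lᵢ = 1.6×10⁻⁶×119×525 + 16.3×10⁻⁶×119×525 = 1.118 mm.
The walls prevent any net length change, so an axial force P (same in every segment) develops. Compatibility: P · Σ Lᵢ/(AᵢEᵢ) = δ_free.
Σ Lᵢ/(AᵢEᵢ) = 525/(525×148×10³) + 525/(1050×115×10³) = 1.11×10⁻⁵ mm/N.
Hence P = δ_free / Σ(L/AE) = 1.118/1.11×10⁻⁵ = 100.7 kN (compressive).
σ_{invar} = P / A = 100700 / 525 = 191.8 MPa.

σ ≈ 192 MPa (compressive)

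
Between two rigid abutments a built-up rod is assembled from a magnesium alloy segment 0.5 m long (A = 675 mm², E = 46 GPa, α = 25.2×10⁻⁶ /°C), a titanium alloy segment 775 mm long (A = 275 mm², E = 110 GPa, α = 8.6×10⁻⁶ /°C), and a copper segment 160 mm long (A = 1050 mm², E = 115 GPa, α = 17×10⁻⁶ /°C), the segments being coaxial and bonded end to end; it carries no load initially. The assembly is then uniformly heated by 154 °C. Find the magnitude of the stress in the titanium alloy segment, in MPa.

σ ≈ 286 MPa (compressive)

With the walls removed the bar would change length by δ_free = Σ αᵢΔT Lᵢ = 25.2×10⁻⁶×154×500 + 8.6×10⁻⁶×154×775 + 17×10⁻⁶×154×160 = 3.386 mm.
The walls prevent any net length change, so an axial force P (same in every segment) develops. Compatibility: P · Σ Lᵢ/(AᵢEᵢ) = δ_free.
Σ Lᵢ/(AᵢEᵢ) = 500/(675×46×10³) + 775/(275×110×10³) + 160/(1050×115×10³) = 4.305×10⁻⁵ mm/N.
P = 3.386 / 4.305×10⁻⁵ = 78650 N = 78.65 kN, compressive.
σ_{titanium alloy} = P / A = 78650 / 275 = 286 MPa.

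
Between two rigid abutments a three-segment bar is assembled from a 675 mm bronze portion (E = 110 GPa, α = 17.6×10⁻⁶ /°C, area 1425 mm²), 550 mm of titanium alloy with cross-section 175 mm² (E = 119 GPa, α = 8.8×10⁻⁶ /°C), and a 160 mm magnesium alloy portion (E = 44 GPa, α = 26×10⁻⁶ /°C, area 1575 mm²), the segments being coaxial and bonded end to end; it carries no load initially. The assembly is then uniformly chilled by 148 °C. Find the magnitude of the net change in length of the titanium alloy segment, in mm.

If the supports were absent, the total length change would be Σ αᵢΔT Lᵢ = 17.6×10⁻⁶×148×675 + 8.8×10⁻⁶×148×550 + 26×10⁻⁶×148×160 = 3.09 mm.
Since the ends are fixed, an axial force P builds up, equal in every segment, with P · Σ Lᵢ/(AᵢEᵢ) = δ_free.
Σ Lᵢ/(AᵢEᵢ) = 675/(1425×110×10³) + 550/(175×119×10³) + 160/(1575×44×10³) = 3.303×10⁻⁵ mm/N.
Hence P = δ_free / Σ(L/AE) = 3.09/3.303×10⁻⁵ = 93.57 kN (tensile).
For the titanium alloy segment, free thermal change = 8.8×10⁻⁶×148×550 = 0.7163 mm and elastic change from P = 93570×550/(175×119×10³) = 2.471 mm; these oppose, so the net change is 1.75 mm (segment lengthens).

|ΔL| ≈ 1.75 mm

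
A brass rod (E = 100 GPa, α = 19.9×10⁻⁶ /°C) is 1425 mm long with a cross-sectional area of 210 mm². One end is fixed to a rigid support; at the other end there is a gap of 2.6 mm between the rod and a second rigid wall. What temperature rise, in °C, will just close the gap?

Contact occurs when the free expansion equals the gap: αΔT L = 2.6 mm.
ΔT = 2.6 / (19.9×10⁻⁶ × 1425) = 91.69 °C.

ΔT ≈ 91.7 °C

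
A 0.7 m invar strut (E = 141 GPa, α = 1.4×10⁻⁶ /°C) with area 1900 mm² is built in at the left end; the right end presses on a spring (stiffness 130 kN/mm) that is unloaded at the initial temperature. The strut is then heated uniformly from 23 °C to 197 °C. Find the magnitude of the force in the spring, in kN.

Free thermal expansion: δ_free = αΔT L = 1.4×10⁻⁶ × 174 × 700 = 0.1705 mm.
With a force P in the spring, the elastic change of the strut is PL/(AE) and that of the spring is P/k; compatibility requires their sum to equal δ_free.
So P = δ_free / [L/(AE) + 1/k] = 0.1705 / [ 700/(1900×141×10³) + 1/(130×10³) ].
P = 0.1705 / 1.031×10⁻⁵ = 16550 N.

P ≈ 16.5 kN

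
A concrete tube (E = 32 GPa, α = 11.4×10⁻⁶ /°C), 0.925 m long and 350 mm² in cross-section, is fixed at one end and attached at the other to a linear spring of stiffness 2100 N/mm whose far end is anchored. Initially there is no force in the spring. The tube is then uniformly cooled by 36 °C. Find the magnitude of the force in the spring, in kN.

P ≈ 0.679 kN

Free thermal contraction: δ_free = αΔT L = 11.4×10⁻⁶ × 36 × 925 = 0.3796 mm.
With a force P in the spring, the elastic change of the tube is PL/(AE) and that of the spring is P/k; compatibility requires their sum to equal δ_free.
So P = δ_free / [L/(AE) + 1/k] = 0.3796 / [ 925/(350×32×10³) + 1/(2100) ].
P = 0.3796 / 0.0005588 = 679.4 N.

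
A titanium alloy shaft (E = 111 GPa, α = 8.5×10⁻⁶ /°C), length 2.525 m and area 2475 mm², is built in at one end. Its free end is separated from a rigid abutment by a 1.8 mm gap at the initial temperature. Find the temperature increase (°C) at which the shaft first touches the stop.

ΔT ≈ 83.9 °C

Contact occurs when the free expansion equals the gap: αΔT L = 1.8 mm.
ΔT = 1.8 / (8.5×10⁻⁶ × 2525) = 83.87 °C.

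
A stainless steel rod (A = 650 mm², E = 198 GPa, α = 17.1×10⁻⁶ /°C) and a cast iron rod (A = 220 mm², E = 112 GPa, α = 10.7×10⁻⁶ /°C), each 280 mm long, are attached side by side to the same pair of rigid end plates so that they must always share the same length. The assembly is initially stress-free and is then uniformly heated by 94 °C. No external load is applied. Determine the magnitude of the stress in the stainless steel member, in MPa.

σ ≈ 19.1 MPa (compressive)

Equilibrium of a rigid end plate with no external load gives equal and opposite internal forces ±P in the two members. Since α_{stainless steel} > α_{cast iron}, heating drives the stainless steel into compression and the cast iron into tension.
Equating the net (thermal + elastic) strains gives |α₁ − α₂|·ΔT = P·[1/(A₁E₁) + 1/(A₂E₂)].
|α₁ − α₂|·ΔT = 6.4×10⁻⁶ × 94 = 0.0006016.
1/(A₁E₁) + 1/(A₂E₂) = 1/(650×198×10³) + 1/(220×112×10³) = 4.835×10⁻⁸ N⁻¹.
So P = 0.0006016 / 4.835×10⁻⁸ = 12.44 kN.
σ_{stainless steel} = P/A₁ = 12440/650 = 19.14 MPa, compressive.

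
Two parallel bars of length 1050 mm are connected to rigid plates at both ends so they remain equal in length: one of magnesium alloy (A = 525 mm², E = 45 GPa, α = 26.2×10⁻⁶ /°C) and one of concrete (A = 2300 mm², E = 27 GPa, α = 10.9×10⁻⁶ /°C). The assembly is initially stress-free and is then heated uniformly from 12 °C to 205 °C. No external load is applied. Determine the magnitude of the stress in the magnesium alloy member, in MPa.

Both members must finish at the same length. With the larger α, the magnesium alloy tends to over-expand; the plates restrain it, putting the magnesium alloy in compression and the concrete in tension. With no external load the two internal forces are equal and opposite, magnitude P.
Equating the net (thermal + elastic) strains gives |α₁ − α₂|·ΔT = P·[1/(A₁E₁) + 1/(A₂E₂)].
|α₁ − α₂|·ΔT = 15.3×10⁻⁶ × 193 = 0.002953.
1/(A₁E₁) + 1/(A₂E₂) = 1/(525×45×10³) + 1/(2300×27×10³) = 5.843×10⁻⁸ N⁻¹.
So P = 0.002953 / 5.843×10⁻⁸ = 50.54 kN.
σ_{magnesium alloy} = P/A₁ = 50540/525 = 96.26 MPa, compressive.

σ ≈ 96.3 MPa (compressive)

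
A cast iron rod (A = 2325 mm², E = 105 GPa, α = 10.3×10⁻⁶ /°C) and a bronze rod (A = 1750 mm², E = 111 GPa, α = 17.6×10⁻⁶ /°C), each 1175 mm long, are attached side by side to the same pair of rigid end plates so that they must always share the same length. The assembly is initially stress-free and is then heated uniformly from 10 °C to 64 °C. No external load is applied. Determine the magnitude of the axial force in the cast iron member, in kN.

P ≈ 42.6 kN (tensile in the cast iron)

Equilibrium of a rigid end plate with no external load gives equal and opposite internal forces ±P in the two members. Since α_{bronze} > α_{cast iron}, heating drives the bronze into compression and the cast iron into tension.
Compatibility of the two members (thermal + elastic change equal): (α₁ − α₂)ΔT = P·[1/(A₁E₁) + 1/(A₂E₂)].
|α₁ − α₂|·ΔT = 7.3×10⁻⁶ × 54 = 0.0003942.
1/(A₁E₁) + 1/(A₂E₂) = 1/(2325×105×10³) + 1/(1750×111×10³) = 9.244×10⁻⁹ N⁻¹.
P = 0.0003942 / 9.244×10⁻⁹ = 42640 N = 42.64 kN.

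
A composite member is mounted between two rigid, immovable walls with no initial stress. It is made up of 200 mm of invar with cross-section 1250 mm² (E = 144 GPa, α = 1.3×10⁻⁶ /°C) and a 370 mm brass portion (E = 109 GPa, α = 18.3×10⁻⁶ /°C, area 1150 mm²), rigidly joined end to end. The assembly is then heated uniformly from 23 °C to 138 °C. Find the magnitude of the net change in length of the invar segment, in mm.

Free thermal expansion of the whole bar: Σ αᵢΔT Lᵢ = 1.3×10⁻⁶×115×200 + 18.3×10⁻⁶×115×370 = 0.8086 mm.
Since the ends are fixed, an axial force P builds up, equal in every segment, with P · Σ Lᵢ/(AᵢEᵢ) = δ_free.
Σ Lᵢ/(AᵢEᵢ) = 200/(1250×144×10³) + 370/(1150×109×10³) = 4.063×10⁻⁶ mm/N.
So P = 0.8086 / 4.063×10⁻⁶ = 199 kN, compressive.
For the invar segment, free thermal change = 1.3×10⁻⁶×115×200 = 0.0299 mm and elastic change from P = 199000×200/(1250×144×10³) = 0.2211 mm; these oppose, so the net change is 0.191 mm (segment shortens).

|ΔL| ≈ 0.191 mm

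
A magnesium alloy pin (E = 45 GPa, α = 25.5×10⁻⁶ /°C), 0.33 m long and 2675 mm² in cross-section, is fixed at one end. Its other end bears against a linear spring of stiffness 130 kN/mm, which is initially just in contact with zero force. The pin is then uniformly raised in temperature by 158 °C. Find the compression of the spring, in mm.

Free thermal expansion: δ_free = αΔT L = 25.5×10⁻⁶ × 158 × 330 = 1.33 mm.
Let P be the compressive force at the spring. The pin shortens elastically by PL/(AE) and the spring compresses by P/k; together these equal δ_free.
So P = δ_free / [L/(AE) + 1/k] = 1.33 / [ 330/(2675×45×10³) + 1/(130×10³) ].
P = 1.33 / 1.043×10⁻⁵ = 127400 N.
Spring compression = P/k = 127400/(130×10³) = 0.9802 mm.

δ ≈ 0.98 mm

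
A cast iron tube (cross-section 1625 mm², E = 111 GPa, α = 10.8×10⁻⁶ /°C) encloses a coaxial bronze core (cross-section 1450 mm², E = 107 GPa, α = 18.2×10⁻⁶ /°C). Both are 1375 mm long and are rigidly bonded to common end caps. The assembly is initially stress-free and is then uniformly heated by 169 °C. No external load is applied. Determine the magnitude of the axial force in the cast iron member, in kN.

P ≈ 104 kN (tensile in the cast iron)

The bronze has the larger α, so on heating it would change length more than the cast iron if both were free. The rigid plates force a common final length, so the bronze is put into compression and the cast iron into tension, with equal and opposite forces P (no external load).
Equating the net (thermal + elastic) strains gives |α₁ − α₂|·ΔT = P·[1/(A₁E₁) + 1/(A₂E₂)].
|α₁ − α₂|·ΔT = 7.4×10⁻⁶ × 169 = 0.001251.
1/(A₁E₁) + 1/(A₂E₂) = 1/(1625×111×10³) + 1/(1450×107×10³) = 1.199×10⁻⁸ N⁻¹.
P = 0.001251 / 1.199×10⁻⁸ = 104300 N = 104.3 kN.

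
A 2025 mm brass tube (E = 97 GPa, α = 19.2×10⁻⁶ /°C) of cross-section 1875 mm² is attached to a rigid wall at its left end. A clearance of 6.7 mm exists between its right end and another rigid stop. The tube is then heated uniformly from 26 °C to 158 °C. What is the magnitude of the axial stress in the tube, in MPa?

Free thermal elongation = αΔT L = 19.2×10⁻⁶ × 132 × 2025 = 5.132 mm.
This is smaller than the 6.7 mm clearance, so the tube expands freely without reaching the stop — the stress is zero.

σ ≈ 0 MPa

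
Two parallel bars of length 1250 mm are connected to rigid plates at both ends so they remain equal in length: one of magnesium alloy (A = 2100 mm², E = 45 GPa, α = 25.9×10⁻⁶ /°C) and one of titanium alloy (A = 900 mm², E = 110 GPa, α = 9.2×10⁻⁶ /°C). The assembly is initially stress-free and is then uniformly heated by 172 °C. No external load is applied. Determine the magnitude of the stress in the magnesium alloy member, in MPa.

The magnesium alloy has the larger α, so on heating it would change length more than the titanium alloy if both were free. The rigid plates force a common final length, so the magnesium alloy is put into compression and the titanium alloy into tension, with equal and opposite forces P (no external load).
Equating the net (thermal + elastic) strains gives |α₁ − α₂|·ΔT = P·[1/(A₁E₁) + 1/(A₂E₂)].
|α₁ − α₂|·ΔT = 16.7×10⁻⁶ × 172 = 0.002872.
1/(A₁E₁) + 1/(A₂E₂) = 1/(2100×45×10³) + 1/(900×110×10³) = 2.068×10⁻⁸ N⁻¹.
So P = 0.002872 / 2.068×10⁻⁸ = 138.9 kN.
σ_{magnesium alloy} = P/A₁ = 138900/2100 = 66.13 MPa, compressive.

σ ≈ 66.1 MPa (compressive)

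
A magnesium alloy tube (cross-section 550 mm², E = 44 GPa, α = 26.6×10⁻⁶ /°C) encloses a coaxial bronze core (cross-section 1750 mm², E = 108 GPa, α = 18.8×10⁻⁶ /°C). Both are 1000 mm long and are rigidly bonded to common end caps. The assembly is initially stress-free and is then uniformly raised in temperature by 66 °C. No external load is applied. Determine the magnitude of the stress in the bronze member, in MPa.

Equilibrium of a rigid end plate with no external load gives equal and opposite internal forces ±P in the two members. Since α_{magnesium alloy} > α_{bronze}, heating drives the magnesium alloy into compression and the bronze into tension.
Setting the final lengths equal and cancelling L: (α₁ − α₂)ΔT = P/(A₁E₁) + P/(A₂E₂).
|α₁ − α₂|·ΔT = 7.8×10⁻⁶ × 66 = 0.0005148.
1/(A₁E₁) + 1/(A₂E₂) = 1/(550×44×10³) + 1/(1750×108×10³) = 4.661×10⁻⁸ N⁻¹.
So P = 0.0005148 / 4.661×10⁻⁸ = 11.04 kN.
σ_{bronze} = P/A₂ = 11040/1750 = 6.311 MPa, tensile.

σ ≈ 6.31 MPa (tensile)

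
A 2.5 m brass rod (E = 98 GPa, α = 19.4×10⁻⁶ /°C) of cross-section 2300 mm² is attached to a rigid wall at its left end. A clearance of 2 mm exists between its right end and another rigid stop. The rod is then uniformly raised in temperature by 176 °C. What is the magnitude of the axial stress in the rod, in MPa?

σ ≈ 256 MPa (compressive)

Unrestrained expansion: δ_free = αΔT L = 19.4×10⁻⁶ × 176 × 2500 = 8.536 mm.
After closing the 2 mm clearance, 8.536 − 2 = 6.536 mm of expansion remains to be suppressed by the wall.
That suppressed elongation corresponds to σ = E·Δ/L = 98×10³ × 6.536/2500 = 256.2 MPa.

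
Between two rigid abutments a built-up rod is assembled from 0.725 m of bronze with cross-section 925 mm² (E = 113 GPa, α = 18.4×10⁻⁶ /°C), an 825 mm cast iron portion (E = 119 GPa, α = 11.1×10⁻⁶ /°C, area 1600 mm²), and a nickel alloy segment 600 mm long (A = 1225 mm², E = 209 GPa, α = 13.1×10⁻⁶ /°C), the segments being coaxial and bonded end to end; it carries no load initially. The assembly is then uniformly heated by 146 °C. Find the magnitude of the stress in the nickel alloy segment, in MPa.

σ ≈ 266 MPa (compressive)

Free thermal expansion of the whole bar: Σ αᵢΔT Lᵢ = 18.4×10⁻⁶×146×725 + 11.1×10⁻⁶×146×825 + 13.1×10⁻⁶×146×600 = 4.432 mm.
Since the ends are fixed, an axial force P builds up, equal in every segment, with P · Σ Lᵢ/(AᵢEᵢ) = δ_free.
Σ Lᵢ/(AᵢEᵢ) = 725/(925×113×10³) + 825/(1600×119×10³) + 600/(1225×209×10³) = 1.361×10⁻⁵ mm/N.
So P = 4.432 / 1.361×10⁻⁵ = 325.6 kN, compressive.
σ_{nickel alloy} = P / A = 325600 / 1225 = 265.8 MPa.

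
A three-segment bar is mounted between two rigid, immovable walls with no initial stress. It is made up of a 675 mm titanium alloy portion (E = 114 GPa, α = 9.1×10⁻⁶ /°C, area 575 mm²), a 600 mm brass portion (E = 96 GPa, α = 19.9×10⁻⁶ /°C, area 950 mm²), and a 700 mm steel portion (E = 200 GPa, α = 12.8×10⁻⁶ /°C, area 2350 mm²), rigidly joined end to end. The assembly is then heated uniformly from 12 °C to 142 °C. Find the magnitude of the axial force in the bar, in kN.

With the walls removed the bar would change length by δ_free = Σ αᵢΔT Lᵢ = 9.1×10⁻⁶×130×675 + 19.9×10⁻⁶×130×600 + 12.8×10⁻⁶×130×700 = 3.516 mm.
The walls prevent any net length change, so an axial force P (same in every segment) develops. Compatibility: P · Σ Lᵢ/(AᵢEᵢ) = δ_free.
The series flexibility is Σ Lᵢ/(AᵢEᵢ) = 675/(575×114×10³) + 600/(950×96×10³) + 700/(2350×200×10³) = 1.837×10⁻⁵ mm/N.
So P = 3.516 / 1.837×10⁻⁵ = 191.4 kN, compressive.

P ≈ 191 kN (compressive)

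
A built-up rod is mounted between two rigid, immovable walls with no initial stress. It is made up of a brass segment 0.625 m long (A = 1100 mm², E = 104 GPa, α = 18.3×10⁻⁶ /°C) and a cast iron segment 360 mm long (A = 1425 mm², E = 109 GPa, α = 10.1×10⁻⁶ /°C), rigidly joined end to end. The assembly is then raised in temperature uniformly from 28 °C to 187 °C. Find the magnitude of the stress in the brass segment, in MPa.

If the supports were absent, the total length change would be Σ αᵢΔT Lᵢ = 18.3×10⁻⁶×159×625 + 10.1×10⁻⁶×159×360 = 2.397 mm.
The walls prevent any net length change, so an axial force P (same in every segment) develops. Compatibility: P · Σ Lᵢ/(AᵢEᵢ) = δ_free.
Σ Lᵢ/(AᵢEᵢ) = 625/(1100×104×10³) + 360/(1425×109×10³) = 7.781×10⁻⁶ mm/N.
P = 2.397 / 7.781×10⁻⁶ = 308000 N = 308 kN, compressive.
σ_{brass} = P / A = 308000 / 1100 = 280 MPa.

σ ≈ 280 MPa (compressive)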